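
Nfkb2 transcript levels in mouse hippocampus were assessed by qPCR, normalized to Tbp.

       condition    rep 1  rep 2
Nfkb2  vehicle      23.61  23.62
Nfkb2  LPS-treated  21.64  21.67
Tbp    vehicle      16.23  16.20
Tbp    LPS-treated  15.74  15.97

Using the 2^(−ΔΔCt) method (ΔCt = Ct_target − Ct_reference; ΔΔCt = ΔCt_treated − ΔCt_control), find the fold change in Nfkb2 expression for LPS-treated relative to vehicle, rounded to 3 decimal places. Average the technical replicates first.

Mean Ct: Nfkb2 vehicle 23.615; Nfkb2 LPS-treated 21.655; Tbp vehicle 16.215; Tbp LPS-treated 15.855
ΔCt(vehicle) = 23.615 − 16.215 = 7.400
ΔCt(LPS-treated) = 21.655 − 15.855 = 5.800
ΔΔCt = 5.800 − 7.400 = -1.600
Fold change = 2^(−(-1.600)) = 2^1.600 = 3.0314

3.031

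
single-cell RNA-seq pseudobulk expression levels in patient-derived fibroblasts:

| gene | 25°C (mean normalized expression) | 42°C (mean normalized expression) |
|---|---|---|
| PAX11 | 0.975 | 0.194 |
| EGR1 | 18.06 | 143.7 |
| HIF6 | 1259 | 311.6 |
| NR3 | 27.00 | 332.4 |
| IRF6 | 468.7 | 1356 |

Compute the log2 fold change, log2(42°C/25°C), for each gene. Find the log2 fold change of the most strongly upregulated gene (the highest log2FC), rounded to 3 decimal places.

3.622

log2(0.194/0.975) = -2.329  (PAX11)
log2(143.7/18.06) = 2.992  (EGR1)
log2(311.6/1259) = -2.015  (HIF6)
log2(332.4/27.00) = 3.622  (NR3)
log2(1356/468.7) = 1.533  (IRF6)
NR3 is most strongly upregulated.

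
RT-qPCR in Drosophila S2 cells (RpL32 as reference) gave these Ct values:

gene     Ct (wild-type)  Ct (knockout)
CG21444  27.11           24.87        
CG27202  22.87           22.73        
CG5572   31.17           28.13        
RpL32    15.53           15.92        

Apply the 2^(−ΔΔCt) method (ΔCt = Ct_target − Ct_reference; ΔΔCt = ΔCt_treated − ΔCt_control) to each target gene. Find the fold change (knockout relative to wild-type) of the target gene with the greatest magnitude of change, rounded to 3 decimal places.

CG21444: ΔΔCt = (24.87−15.92) − (27.11−15.53) = 8.95 − 11.58 = -2.63; fold change = 2^2.63 = 6.190
CG27202: ΔΔCt = (22.73−15.92) − (22.87−15.53) = 6.81 − 7.34 = -0.53; fold change = 2^0.53 = 1.444
CG5572: ΔΔCt = (28.13−15.92) − (31.17−15.53) = 12.21 − 15.64 = -3.43; fold change = 2^3.43 = 10.778
CG5572 has the largest |ΔΔCt| = 3.43.

10.778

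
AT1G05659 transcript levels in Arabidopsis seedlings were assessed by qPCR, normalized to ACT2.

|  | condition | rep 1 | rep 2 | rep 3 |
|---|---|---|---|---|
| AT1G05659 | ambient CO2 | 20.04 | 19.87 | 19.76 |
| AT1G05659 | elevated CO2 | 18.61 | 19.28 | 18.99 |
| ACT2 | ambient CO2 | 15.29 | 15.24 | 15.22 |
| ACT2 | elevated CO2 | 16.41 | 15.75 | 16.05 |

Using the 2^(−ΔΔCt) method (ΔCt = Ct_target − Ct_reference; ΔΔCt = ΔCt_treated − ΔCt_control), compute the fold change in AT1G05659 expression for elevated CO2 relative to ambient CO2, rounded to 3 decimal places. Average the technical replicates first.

Mean Ct: AT1G05659 ambient CO2 19.890; AT1G05659 elevated CO2 18.960; ACT2 ambient CO2 15.250; ACT2 elevated CO2 16.070
ΔCt(ambient CO2) = 19.890 − 15.250 = 4.640
ΔCt(elevated CO2) = 18.960 − 16.070 = 2.890
ΔΔCt = 2.890 − 4.640 = -1.750
Fold change = 2^(−(-1.750)) = 2^1.750 = 3.3636

3.364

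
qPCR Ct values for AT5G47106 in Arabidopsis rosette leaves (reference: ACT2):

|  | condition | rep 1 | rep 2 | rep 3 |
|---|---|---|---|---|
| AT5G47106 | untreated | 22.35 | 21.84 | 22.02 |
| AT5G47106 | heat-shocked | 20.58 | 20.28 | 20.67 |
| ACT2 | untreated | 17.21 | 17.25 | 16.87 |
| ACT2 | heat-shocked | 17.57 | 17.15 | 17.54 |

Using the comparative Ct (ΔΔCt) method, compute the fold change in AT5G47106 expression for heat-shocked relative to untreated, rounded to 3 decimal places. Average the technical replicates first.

3.655

Mean Ct: AT5G47106 untreated 22.070; AT5G47106 heat-shocked 20.510; ACT2 untreated 17.110; ACT2 heat-shocked 17.420
ΔCt(untreated) = 22.070 − 17.110 = 4.960
ΔCt(heat-shocked) = 20.510 − 17.420 = 3.090
ΔΔCt = 3.090 − 4.960 = -1.870
Fold change = 2^(−(-1.870)) = 2^1.870 = 3.6553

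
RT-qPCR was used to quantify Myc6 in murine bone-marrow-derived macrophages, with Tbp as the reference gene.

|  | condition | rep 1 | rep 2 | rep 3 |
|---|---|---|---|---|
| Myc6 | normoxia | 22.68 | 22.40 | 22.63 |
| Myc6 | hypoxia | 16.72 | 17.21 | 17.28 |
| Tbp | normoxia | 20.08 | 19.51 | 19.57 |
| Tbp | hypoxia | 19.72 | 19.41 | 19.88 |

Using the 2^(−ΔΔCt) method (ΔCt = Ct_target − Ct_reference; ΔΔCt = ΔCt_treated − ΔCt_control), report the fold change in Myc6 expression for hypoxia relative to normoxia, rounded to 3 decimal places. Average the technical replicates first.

Mean Ct: Myc6 normoxia 22.570; Myc6 hypoxia 17.070; Tbp normoxia 19.720; Tbp hypoxia 19.670
ΔCt(normoxia) = 22.570 − 19.720 = 2.850
ΔCt(hypoxia) = 17.070 − 19.670 = -2.600
ΔΔCt = -2.600 − 2.850 = -5.450
Fold change = 2^(−(-5.450)) = 2^5.450 = 43.7133

43.713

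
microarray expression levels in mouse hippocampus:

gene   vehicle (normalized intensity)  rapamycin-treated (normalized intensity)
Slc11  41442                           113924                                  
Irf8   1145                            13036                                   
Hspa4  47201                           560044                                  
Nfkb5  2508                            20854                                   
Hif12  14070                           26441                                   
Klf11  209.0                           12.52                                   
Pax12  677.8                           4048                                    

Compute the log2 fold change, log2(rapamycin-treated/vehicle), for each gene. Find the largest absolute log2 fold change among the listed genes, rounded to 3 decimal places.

log2(113924/41442) = 1.459  (Slc11)
log2(13036/1145) = 3.509  (Irf8)
log2(560044/47201) = 3.569  (Hspa4)
log2(20854/2508) = 3.056  (Nfkb5)
log2(26441/14070) = 0.910  (Hif12)
log2(12.52/209.0) = -4.061  (Klf11)
log2(4048/677.8) = 2.578  (Pax12)
The largest magnitude belongs to Klf11.

4.061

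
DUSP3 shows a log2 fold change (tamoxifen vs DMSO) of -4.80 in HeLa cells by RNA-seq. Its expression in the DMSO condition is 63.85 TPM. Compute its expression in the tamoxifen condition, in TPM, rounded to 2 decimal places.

Fold change = 2^(-4.80) = 0.0359
tamoxifen expression = 63.85 × 0.0359 = 2.29

2.29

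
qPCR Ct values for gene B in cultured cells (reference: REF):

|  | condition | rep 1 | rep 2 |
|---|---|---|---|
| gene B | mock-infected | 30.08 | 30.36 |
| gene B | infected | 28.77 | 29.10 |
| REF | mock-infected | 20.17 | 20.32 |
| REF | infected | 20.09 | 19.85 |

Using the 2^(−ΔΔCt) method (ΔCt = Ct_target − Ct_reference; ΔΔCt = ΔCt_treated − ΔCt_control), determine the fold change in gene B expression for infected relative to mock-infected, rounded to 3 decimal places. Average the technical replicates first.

Mean Ct: gene B mock-infected 30.220; gene B infected 28.935; REF mock-infected 20.245; REF infected 19.970
ΔCt(mock-infected) = 30.220 − 20.245 = 9.975
ΔCt(infected) = 28.935 − 19.970 = 8.965
ΔΔCt = 8.965 − 9.975 = -1.010
Fold change = 2^(−(-1.010)) = 2^1.010 = 2.0139

2.014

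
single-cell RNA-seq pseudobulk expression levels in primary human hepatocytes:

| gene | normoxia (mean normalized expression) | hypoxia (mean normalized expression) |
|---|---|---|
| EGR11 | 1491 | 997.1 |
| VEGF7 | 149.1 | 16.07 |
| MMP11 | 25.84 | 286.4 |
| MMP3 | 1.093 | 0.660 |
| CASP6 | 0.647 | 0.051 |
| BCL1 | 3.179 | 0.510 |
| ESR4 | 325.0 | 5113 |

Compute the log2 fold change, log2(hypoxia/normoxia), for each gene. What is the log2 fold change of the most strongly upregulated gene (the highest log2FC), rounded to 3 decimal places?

3.976

log2(997.1/1491) = -0.580  (EGR11)
log2(16.07/149.1) = -3.214  (VEGF7)
log2(286.4/25.84) = 3.470  (MMP11)
log2(0.660/1.093) = -0.728  (MMP3)
log2(0.051/0.647) = -3.665  (CASP6)
log2(0.510/3.179) = -2.640  (BCL1)
log2(5113/325.0) = 3.976  (ESR4)
ESR4 is most strongly upregulated.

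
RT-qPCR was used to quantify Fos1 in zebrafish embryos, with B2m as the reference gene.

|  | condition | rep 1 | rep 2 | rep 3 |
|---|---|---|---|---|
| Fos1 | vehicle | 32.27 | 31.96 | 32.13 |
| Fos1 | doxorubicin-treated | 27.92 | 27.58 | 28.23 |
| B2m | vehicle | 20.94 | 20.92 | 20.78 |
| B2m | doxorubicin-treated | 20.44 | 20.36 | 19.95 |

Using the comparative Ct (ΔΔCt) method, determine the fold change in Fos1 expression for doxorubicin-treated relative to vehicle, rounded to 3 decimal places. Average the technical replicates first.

11.959

Mean Ct: Fos1 vehicle 32.120; Fos1 doxorubicin-treated 27.910; B2m vehicle 20.880; B2m doxorubicin-treated 20.250
ΔCt(vehicle) = 32.120 − 20.880 = 11.240
ΔCt(doxorubicin-treated) = 27.910 − 20.250 = 7.660
ΔΔCt = 7.660 − 11.240 = -3.580
Fold change = 2^(−(-3.580)) = 2^3.580 = 11.9588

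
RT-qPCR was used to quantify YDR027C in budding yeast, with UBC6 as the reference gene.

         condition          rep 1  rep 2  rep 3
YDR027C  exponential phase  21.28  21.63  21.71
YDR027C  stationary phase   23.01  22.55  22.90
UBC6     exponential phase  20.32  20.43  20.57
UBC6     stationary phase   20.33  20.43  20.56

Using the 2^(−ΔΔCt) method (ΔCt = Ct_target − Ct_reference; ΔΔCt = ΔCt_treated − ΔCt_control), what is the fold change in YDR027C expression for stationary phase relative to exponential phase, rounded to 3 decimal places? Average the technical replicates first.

Mean Ct: YDR027C exponential phase 21.540; YDR027C stationary phase 22.820; UBC6 exponential phase 20.440; UBC6 stationary phase 20.440
ΔCt(exponential phase) = 21.540 − 20.440 = 1.100
ΔCt(stationary phase) = 22.820 − 20.440 = 2.380
ΔΔCt = 2.380 − 1.100 = 1.280
Fold change = 2^(−1.280) = 0.4118

0.412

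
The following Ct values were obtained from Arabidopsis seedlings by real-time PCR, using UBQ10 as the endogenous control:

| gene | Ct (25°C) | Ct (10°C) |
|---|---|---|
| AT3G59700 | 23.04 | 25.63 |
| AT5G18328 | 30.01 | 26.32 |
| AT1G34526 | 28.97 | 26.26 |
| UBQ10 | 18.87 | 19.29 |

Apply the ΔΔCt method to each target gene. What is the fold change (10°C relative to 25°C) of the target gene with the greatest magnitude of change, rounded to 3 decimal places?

AT3G59700: ΔΔCt = (25.63−19.29) − (23.04−18.87) = 6.34 − 4.17 = 2.17; fold change = 2^-2.17 = 0.222
AT5G18328: ΔΔCt = (26.32−19.29) − (30.01−18.87) = 7.03 − 11.14 = -4.11; fold change = 2^4.11 = 17.268
AT1G34526: ΔΔCt = (26.26−19.29) − (28.97−18.87) = 6.97 − 10.10 = -3.13; fold change = 2^3.13 = 8.754
AT5G18328 has the largest |ΔΔCt| = 4.11.

17.268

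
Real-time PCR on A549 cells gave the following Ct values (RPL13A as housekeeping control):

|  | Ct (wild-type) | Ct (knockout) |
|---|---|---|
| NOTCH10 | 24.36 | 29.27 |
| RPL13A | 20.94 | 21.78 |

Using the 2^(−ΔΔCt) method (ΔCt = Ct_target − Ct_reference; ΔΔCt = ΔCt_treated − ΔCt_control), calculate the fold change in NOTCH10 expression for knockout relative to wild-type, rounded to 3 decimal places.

ΔCt(wild-type) = 24.360 − 20.940 = 3.420
ΔCt(knockout) = 29.270 − 21.780 = 7.490
ΔΔCt = 7.490 − 3.420 = 4.070
Fold change = 2^(−4.070) = 0.0595

0.060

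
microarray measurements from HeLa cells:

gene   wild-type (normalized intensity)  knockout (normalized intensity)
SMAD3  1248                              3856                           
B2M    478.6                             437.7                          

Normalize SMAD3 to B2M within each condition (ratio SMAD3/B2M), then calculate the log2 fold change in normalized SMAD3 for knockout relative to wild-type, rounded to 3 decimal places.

1.756

SMAD3/B2M (wild-type) = 1248 / 478.6 = 2.6076
SMAD3/B2M (knockout) = 3856 / 437.7 = 8.8097
Fold change = 8.8097 / 2.6076 = 3.3785
log2(3.3785) = 1.7564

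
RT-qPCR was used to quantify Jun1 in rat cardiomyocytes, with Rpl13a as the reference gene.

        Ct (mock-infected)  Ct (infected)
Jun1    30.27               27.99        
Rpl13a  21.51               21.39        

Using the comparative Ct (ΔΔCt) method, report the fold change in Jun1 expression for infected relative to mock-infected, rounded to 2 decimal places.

ΔCt(mock-infected) = 30.270 − 21.510 = 8.760
ΔCt(infected) = 27.990 − 21.390 = 6.600
ΔΔCt = 6.600 − 8.760 = -2.160
Fold change = 2^(−(-2.160)) = 2^2.160 = 4.469

4.47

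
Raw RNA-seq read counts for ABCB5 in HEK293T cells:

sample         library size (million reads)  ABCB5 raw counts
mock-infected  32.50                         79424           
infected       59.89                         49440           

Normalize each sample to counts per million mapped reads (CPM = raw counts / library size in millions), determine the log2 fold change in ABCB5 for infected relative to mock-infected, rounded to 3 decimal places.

-1.566

CPM(mock-infected) = 79424 / 32.50 = 2443.8154
CPM(infected) = 49440 / 59.89 = 825.5134
Fold change = 825.5134 / 2443.8154 = 0.33780
log2(0.33780) = -1.5658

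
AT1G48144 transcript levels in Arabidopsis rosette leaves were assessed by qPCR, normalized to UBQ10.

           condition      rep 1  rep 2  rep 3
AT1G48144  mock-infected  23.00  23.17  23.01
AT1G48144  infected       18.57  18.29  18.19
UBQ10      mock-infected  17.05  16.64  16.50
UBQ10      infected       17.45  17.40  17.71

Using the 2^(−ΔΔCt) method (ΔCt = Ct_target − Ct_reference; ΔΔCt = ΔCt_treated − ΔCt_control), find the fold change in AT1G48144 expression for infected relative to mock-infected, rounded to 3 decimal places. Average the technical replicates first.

45.255

Mean Ct: AT1G48144 mock-infected 23.060; AT1G48144 infected 18.350; UBQ10 mock-infected 16.730; UBQ10 infected 17.520
ΔCt(mock-infected) = 23.060 − 16.730 = 6.330
ΔCt(infected) = 18.350 − 17.520 = 0.830
ΔΔCt = 0.830 − 6.330 = -5.500
Fold change = 2^(−(-5.500)) = 2^5.500 = 45.2548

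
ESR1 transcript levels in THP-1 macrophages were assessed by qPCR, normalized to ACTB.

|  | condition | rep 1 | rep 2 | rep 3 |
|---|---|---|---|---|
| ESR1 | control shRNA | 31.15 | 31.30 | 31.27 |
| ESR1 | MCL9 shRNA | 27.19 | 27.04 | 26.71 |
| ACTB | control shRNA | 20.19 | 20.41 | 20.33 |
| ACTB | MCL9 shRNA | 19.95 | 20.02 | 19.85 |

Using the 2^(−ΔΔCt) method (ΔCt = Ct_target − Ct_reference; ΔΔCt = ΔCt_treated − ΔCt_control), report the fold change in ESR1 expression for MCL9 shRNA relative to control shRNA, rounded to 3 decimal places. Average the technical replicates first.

14.825

Mean Ct: ESR1 control shRNA 31.240; ESR1 MCL9 shRNA 26.980; ACTB control shRNA 20.310; ACTB MCL9 shRNA 19.940
ΔCt(control shRNA) = 31.240 − 20.310 = 10.930
ΔCt(MCL9 shRNA) = 26.980 − 19.940 = 7.040
ΔΔCt = 7.040 − 10.930 = -3.890
Fold change = 2^(−(-3.890)) = 2^3.890 = 14.8254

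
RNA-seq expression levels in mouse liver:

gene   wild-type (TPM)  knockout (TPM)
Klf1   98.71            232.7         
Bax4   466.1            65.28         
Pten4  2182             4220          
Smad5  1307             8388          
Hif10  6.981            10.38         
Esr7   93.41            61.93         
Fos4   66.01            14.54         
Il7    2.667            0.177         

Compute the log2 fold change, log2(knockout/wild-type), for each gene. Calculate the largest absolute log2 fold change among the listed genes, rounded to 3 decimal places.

3.913

log2(232.7/98.71) = 1.237  (Klf1)
log2(65.28/466.1) = -2.836  (Bax4)
log2(4220/2182) = 0.952  (Pten4)
log2(8388/1307) = 2.682  (Smad5)
log2(10.38/6.981) = 0.572  (Hif10)
log2(61.93/93.41) = -0.593  (Esr7)
log2(14.54/66.01) = -2.183  (Fos4)
log2(0.177/2.667) = -3.913  (Il7)
The largest magnitude belongs to Il7.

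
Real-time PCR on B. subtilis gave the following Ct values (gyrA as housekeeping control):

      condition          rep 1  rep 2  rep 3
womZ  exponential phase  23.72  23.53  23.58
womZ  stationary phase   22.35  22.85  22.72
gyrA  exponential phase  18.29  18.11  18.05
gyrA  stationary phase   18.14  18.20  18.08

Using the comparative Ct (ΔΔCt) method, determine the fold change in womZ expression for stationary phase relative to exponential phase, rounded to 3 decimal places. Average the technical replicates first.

1.945

Mean Ct: womZ exponential phase 23.610; womZ stationary phase 22.640; gyrA exponential phase 18.150; gyrA stationary phase 18.140
ΔCt(exponential phase) = 23.610 − 18.150 = 5.460
ΔCt(stationary phase) = 22.640 − 18.140 = 4.500
ΔΔCt = 4.500 − 5.460 = -0.960
Fold change = 2^(−(-0.960)) = 2^0.960 = 1.9453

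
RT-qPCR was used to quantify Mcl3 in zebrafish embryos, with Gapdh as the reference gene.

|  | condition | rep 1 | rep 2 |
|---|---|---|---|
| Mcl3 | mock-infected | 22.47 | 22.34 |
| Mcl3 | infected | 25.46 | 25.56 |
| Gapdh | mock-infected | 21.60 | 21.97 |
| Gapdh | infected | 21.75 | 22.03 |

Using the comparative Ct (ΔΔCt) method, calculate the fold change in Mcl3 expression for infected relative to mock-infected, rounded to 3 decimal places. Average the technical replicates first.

0.125

Mean Ct: Mcl3 mock-infected 22.405; Mcl3 infected 25.510; Gapdh mock-infected 21.785; Gapdh infected 21.890
ΔCt(mock-infected) = 22.405 − 21.785 = 0.620
ΔCt(infected) = 25.510 − 21.890 = 3.620
ΔΔCt = 3.620 − 0.620 = 3.000
Fold change = 2^(−3.000) = 0.1250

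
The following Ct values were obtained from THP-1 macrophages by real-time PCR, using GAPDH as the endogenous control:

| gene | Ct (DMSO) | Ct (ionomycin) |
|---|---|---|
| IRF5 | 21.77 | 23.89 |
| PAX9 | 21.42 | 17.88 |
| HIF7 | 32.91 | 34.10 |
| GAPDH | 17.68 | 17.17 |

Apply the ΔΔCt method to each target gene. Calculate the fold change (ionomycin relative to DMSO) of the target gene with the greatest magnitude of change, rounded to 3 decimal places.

IRF5: ΔΔCt = (23.89−17.17) − (21.77−17.68) = 6.72 − 4.09 = 2.63; fold change = 2^-2.63 = 0.162
PAX9: ΔΔCt = (17.88−17.17) − (21.42−17.68) = 0.71 − 3.74 = -3.03; fold change = 2^3.03 = 8.168
HIF7: ΔΔCt = (34.10−17.17) − (32.91−17.68) = 16.93 − 15.23 = 1.70; fold change = 2^-1.70 = 0.308
PAX9 has the largest |ΔΔCt| = 3.03.

8.168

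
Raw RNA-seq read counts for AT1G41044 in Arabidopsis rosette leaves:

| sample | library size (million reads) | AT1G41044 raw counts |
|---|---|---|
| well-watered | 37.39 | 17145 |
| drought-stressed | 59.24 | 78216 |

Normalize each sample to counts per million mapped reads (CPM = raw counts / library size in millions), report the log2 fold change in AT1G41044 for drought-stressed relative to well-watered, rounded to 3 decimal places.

CPM(well-watered) = 17145 / 37.39 = 458.5451
CPM(drought-stressed) = 78216 / 59.24 = 1320.3241
Fold change = 1320.3241 / 458.5451 = 2.87938
log2(2.87938) = 1.5258

1.526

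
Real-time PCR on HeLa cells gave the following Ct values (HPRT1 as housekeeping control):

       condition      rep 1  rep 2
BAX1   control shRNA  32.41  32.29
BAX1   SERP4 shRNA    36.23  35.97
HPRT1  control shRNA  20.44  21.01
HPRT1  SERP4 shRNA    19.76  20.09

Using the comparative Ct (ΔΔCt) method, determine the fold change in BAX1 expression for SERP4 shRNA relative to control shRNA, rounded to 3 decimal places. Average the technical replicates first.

0.043

Mean Ct: BAX1 control shRNA 32.350; BAX1 SERP4 shRNA 36.100; HPRT1 control shRNA 20.725; HPRT1 SERP4 shRNA 19.925
ΔCt(control shRNA) = 32.350 − 20.725 = 11.625
ΔCt(SERP4 shRNA) = 36.100 − 19.925 = 16.175
ΔΔCt = 16.175 − 11.625 = 4.550
Fold change = 2^(−4.550) = 0.0427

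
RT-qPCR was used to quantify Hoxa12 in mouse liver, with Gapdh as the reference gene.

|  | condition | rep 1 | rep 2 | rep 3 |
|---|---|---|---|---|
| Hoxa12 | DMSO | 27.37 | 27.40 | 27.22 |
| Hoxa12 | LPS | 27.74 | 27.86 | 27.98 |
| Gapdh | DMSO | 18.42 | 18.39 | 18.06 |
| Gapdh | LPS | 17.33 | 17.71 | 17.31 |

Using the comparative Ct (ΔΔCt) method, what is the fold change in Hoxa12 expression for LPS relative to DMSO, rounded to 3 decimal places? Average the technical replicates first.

0.387

Mean Ct: Hoxa12 DMSO 27.330; Hoxa12 LPS 27.860; Gapdh DMSO 18.290; Gapdh LPS 17.450
ΔCt(DMSO) = 27.330 − 18.290 = 9.040
ΔCt(LPS) = 27.860 − 17.450 = 10.410
ΔΔCt = 10.410 − 9.040 = 1.370
Fold change = 2^(−1.370) = 0.3869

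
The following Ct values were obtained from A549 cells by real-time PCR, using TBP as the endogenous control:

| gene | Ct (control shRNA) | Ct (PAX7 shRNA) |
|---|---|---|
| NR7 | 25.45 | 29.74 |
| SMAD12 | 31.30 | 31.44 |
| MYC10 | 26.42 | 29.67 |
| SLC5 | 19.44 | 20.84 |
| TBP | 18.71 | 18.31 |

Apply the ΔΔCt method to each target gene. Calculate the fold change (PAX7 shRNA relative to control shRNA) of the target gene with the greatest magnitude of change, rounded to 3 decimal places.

NR7: ΔΔCt = (29.74−18.31) − (25.45−18.71) = 11.43 − 6.74 = 4.69; fold change = 2^-4.69 = 0.039
SMAD12: ΔΔCt = (31.44−18.31) − (31.30−18.71) = 13.13 − 12.59 = 0.54; fold change = 2^-0.54 = 0.688
MYC10: ΔΔCt = (29.67−18.31) − (26.42−18.71) = 11.36 − 7.71 = 3.65; fold change = 2^-3.65 = 0.080
SLC5: ΔΔCt = (20.84−18.31) − (19.44−18.71) = 2.53 − 0.73 = 1.80; fold change = 2^-1.80 = 0.287
NR7 has the largest |ΔΔCt| = 4.69.

0.039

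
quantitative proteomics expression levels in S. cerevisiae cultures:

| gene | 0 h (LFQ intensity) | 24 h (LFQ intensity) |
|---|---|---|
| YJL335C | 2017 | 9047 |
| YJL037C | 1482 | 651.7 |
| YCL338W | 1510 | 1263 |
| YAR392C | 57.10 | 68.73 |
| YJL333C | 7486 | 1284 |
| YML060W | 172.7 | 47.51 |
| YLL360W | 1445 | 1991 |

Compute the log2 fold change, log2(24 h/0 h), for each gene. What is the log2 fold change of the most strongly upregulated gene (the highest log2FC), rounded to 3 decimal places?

log2(9047/2017) = 2.165  (YJL335C)
log2(651.7/1482) = -1.185  (YJL037C)
log2(1263/1510) = -0.258  (YCL338W)
log2(68.73/57.10) = 0.267  (YAR392C)
log2(1284/7486) = -2.544  (YJL333C)
log2(47.51/172.7) = -1.862  (YML060W)
log2(1991/1445) = 0.462  (YLL360W)
YJL335C is most strongly upregulated.

2.165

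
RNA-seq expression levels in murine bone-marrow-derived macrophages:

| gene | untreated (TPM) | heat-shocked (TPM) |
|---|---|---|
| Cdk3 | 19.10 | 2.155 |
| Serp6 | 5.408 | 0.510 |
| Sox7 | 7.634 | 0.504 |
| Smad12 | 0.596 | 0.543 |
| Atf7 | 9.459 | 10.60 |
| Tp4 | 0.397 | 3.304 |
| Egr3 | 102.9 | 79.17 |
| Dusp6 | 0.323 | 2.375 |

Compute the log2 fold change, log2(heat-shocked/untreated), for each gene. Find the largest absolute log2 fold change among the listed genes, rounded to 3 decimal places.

log2(2.155/19.10) = -3.148  (Cdk3)
log2(0.510/5.408) = -3.407  (Serp6)
log2(0.504/7.634) = -3.921  (Sox7)
log2(0.543/0.596) = -0.134  (Smad12)
log2(10.60/9.459) = 0.164  (Atf7)
log2(3.304/0.397) = 3.057  (Tp4)
log2(79.17/102.9) = -0.378  (Egr3)
log2(2.375/0.323) = 2.878  (Dusp6)
The largest magnitude belongs to Sox7.

3.921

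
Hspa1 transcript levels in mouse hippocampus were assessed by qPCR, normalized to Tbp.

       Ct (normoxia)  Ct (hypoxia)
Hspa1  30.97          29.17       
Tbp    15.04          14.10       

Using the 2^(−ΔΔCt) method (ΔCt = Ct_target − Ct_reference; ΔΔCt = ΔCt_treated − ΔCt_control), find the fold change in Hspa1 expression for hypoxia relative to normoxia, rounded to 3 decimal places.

1.815

ΔCt(normoxia) = 30.970 − 15.040 = 15.930
ΔCt(hypoxia) = 29.170 − 14.100 = 15.070
ΔΔCt = 15.070 − 15.930 = -0.860
Fold change = 2^(−(-0.860)) = 2^0.860 = 1.8150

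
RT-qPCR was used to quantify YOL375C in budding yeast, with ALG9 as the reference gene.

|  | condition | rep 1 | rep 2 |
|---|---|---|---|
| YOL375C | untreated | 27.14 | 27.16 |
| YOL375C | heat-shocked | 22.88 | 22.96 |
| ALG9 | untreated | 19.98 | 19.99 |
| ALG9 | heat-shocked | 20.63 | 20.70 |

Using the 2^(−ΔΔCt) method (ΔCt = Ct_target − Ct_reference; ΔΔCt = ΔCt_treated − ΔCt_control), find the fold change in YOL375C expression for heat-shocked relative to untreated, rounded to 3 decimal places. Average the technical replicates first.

Mean Ct: YOL375C untreated 27.150; YOL375C heat-shocked 22.920; ALG9 untreated 19.985; ALG9 heat-shocked 20.665
ΔCt(untreated) = 27.150 − 19.985 = 7.165
ΔCt(heat-shocked) = 22.920 − 20.665 = 2.255
ΔΔCt = 2.255 − 7.165 = -4.910
Fold change = 2^(−(-4.910)) = 2^4.910 = 30.0647

30.065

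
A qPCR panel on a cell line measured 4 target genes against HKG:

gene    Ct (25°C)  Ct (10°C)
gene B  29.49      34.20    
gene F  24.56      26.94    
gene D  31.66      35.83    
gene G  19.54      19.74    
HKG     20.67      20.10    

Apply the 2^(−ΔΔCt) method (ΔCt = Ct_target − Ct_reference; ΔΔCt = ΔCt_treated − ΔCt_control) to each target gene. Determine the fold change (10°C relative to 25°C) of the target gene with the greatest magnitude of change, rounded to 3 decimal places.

0.026

gene B: ΔΔCt = (34.20−20.10) − (29.49−20.67) = 14.10 − 8.82 = 5.28; fold change = 2^-5.28 = 0.026
gene F: ΔΔCt = (26.94−20.10) − (24.56−20.67) = 6.84 − 3.89 = 2.95; fold change = 2^-2.95 = 0.129
gene D: ΔΔCt = (35.83−20.10) − (31.66−20.67) = 15.73 − 10.99 = 4.74; fold change = 2^-4.74 = 0.037
gene G: ΔΔCt = (19.74−20.10) − (19.54−20.67) = -0.36 − (-1.13) = 0.77; fold change = 2^-0.77 = 0.586
gene B has the largest |ΔΔCt| = 5.28.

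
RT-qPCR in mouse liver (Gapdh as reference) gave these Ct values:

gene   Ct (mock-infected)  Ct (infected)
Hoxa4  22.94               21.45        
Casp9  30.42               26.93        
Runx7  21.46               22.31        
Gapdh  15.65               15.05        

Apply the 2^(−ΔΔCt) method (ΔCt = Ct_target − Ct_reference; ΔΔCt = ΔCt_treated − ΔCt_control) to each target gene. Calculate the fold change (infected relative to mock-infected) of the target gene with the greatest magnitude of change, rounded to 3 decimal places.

Hoxa4: ΔΔCt = (21.45−15.05) − (22.94−15.65) = 6.40 − 7.29 = -0.89; fold change = 2^0.89 = 1.853
Casp9: ΔΔCt = (26.93−15.05) − (30.42−15.65) = 11.88 − 14.77 = -2.89; fold change = 2^2.89 = 7.413
Runx7: ΔΔCt = (22.31−15.05) − (21.46−15.65) = 7.26 − 5.81 = 1.45; fold change = 2^-1.45 = 0.366
Casp9 has the largest |ΔΔCt| = 2.89.

7.413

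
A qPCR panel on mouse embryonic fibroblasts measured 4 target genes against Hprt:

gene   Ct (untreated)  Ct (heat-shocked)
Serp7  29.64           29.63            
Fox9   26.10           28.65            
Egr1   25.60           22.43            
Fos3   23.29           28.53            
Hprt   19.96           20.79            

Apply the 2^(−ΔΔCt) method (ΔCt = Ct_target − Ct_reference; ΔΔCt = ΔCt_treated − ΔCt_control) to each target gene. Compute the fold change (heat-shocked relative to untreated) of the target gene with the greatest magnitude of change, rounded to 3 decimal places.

0.047

Serp7: ΔΔCt = (29.63−20.79) − (29.64−19.96) = 8.84 − 9.68 = -0.84; fold change = 2^0.84 = 1.790
Fox9: ΔΔCt = (28.65−20.79) − (26.10−19.96) = 7.86 − 6.14 = 1.72; fold change = 2^-1.72 = 0.304
Egr1: ΔΔCt = (22.43−20.79) − (25.60−19.96) = 1.64 − 5.64 = -4.00; fold change = 2^4.00 = 16.000
Fos3: ΔΔCt = (28.53−20.79) − (23.29−19.96) = 7.74 − 3.33 = 4.41; fold change = 2^-4.41 = 0.047
Fos3 has the largest |ΔΔCt| = 4.41.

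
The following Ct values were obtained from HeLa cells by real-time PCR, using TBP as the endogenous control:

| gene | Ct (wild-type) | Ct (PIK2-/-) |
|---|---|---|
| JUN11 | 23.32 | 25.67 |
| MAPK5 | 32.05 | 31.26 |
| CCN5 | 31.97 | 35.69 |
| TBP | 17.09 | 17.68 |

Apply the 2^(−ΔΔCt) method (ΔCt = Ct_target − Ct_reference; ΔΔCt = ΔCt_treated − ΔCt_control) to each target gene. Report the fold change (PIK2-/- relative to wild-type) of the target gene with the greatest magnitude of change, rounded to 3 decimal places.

0.114

JUN11: ΔΔCt = (25.67−17.68) − (23.32−17.09) = 7.99 − 6.23 = 1.76; fold change = 2^-1.76 = 0.295
MAPK5: ΔΔCt = (31.26−17.68) − (32.05−17.09) = 13.58 − 14.96 = -1.38; fold change = 2^1.38 = 2.603
CCN5: ΔΔCt = (35.69−17.68) − (31.97−17.09) = 18.01 − 14.88 = 3.13; fold change = 2^-3.13 = 0.114
CCN5 has the largest |ΔΔCt| = 3.13.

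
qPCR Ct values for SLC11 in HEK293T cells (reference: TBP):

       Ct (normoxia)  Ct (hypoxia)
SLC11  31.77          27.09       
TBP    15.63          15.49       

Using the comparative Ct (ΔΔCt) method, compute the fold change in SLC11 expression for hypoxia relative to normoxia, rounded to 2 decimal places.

ΔCt(normoxia) = 31.770 − 15.630 = 16.140
ΔCt(hypoxia) = 27.090 − 15.490 = 11.600
ΔΔCt = 11.600 − 16.140 = -4.540
Fold change = 2^(−(-4.540)) = 2^4.540 = 23.264

23.26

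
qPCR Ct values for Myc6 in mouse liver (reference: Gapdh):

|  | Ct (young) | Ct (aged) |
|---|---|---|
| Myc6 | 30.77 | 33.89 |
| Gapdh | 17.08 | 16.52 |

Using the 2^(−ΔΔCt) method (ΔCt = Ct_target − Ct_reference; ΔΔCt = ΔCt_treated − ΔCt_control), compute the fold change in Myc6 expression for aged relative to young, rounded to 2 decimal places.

ΔCt(young) = 30.770 − 17.080 = 13.690
ΔCt(aged) = 33.890 − 16.520 = 17.370
ΔΔCt = 17.370 − 13.690 = 3.680
Fold change = 2^(−3.680) = 0.078

0.08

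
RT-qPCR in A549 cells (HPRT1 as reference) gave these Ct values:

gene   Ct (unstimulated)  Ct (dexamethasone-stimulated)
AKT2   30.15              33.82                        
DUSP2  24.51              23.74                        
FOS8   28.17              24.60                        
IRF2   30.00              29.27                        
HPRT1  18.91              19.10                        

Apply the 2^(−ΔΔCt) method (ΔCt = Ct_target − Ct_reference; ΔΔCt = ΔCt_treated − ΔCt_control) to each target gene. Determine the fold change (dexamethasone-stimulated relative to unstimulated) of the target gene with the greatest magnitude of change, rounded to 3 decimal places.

AKT2: ΔΔCt = (33.82−19.10) − (30.15−18.91) = 14.72 − 11.24 = 3.48; fold change = 2^-3.48 = 0.090
DUSP2: ΔΔCt = (23.74−19.10) − (24.51−18.91) = 4.64 − 5.60 = -0.96; fold change = 2^0.96 = 1.945
FOS8: ΔΔCt = (24.60−19.10) − (28.17−18.91) = 5.50 − 9.26 = -3.76; fold change = 2^3.76 = 13.548
IRF2: ΔΔCt = (29.27−19.10) − (30.00−18.91) = 10.17 − 11.09 = -0.92; fold change = 2^0.92 = 1.892
FOS8 has the largest |ΔΔCt| = 3.76.

13.548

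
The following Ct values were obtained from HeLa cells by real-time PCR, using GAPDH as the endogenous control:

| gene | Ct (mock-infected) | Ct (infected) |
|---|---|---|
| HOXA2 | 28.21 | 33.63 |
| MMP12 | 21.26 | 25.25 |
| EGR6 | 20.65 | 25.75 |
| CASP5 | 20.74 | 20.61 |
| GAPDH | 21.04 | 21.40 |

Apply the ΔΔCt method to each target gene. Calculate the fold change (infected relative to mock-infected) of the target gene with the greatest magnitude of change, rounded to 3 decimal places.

HOXA2: ΔΔCt = (33.63−21.40) − (28.21−21.04) = 12.23 − 7.17 = 5.06; fold change = 2^-5.06 = 0.030
MMP12: ΔΔCt = (25.25−21.40) − (21.26−21.04) = 3.85 − 0.22 = 3.63; fold change = 2^-3.63 = 0.081
EGR6: ΔΔCt = (25.75−21.40) − (20.65−21.04) = 4.35 − (-0.39) = 4.74; fold change = 2^-4.74 = 0.037
CASP5: ΔΔCt = (20.61−21.40) − (20.74−21.04) = -0.79 − (-0.30) = -0.49; fold change = 2^0.49 = 1.404
HOXA2 has the largest |ΔΔCt| = 5.06.

0.030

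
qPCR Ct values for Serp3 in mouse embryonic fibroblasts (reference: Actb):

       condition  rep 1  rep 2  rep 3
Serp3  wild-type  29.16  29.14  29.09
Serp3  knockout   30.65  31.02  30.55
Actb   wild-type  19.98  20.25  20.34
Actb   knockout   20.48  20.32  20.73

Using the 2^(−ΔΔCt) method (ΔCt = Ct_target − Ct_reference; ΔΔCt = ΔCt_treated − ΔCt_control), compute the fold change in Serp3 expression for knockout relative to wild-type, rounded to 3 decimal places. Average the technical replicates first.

0.409

Mean Ct: Serp3 wild-type 29.130; Serp3 knockout 30.740; Actb wild-type 20.190; Actb knockout 20.510
ΔCt(wild-type) = 29.130 − 20.190 = 8.940
ΔCt(knockout) = 30.740 − 20.510 = 10.230
ΔΔCt = 10.230 − 8.940 = 1.290
Fold change = 2^(−1.290) = 0.4090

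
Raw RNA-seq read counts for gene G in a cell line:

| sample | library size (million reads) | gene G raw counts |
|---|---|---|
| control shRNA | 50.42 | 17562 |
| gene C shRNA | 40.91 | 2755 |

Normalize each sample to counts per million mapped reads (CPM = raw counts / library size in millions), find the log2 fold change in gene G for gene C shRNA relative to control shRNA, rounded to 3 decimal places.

CPM(control shRNA) = 17562 / 50.42 = 348.3142
CPM(gene C shRNA) = 2755 / 40.91 = 67.3429
Fold change = 67.3429 / 348.3142 = 0.19334
log2(0.19334) = -2.3708

-2.371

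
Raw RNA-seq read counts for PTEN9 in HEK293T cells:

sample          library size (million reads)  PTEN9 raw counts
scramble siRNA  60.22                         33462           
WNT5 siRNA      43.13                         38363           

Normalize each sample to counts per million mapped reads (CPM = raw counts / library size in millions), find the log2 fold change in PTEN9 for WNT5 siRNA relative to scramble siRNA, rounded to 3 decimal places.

0.679

CPM(scramble siRNA) = 33462 / 60.22 = 555.6626
CPM(WNT5 siRNA) = 38363 / 43.13 = 889.4737
Fold change = 889.4737 / 555.6626 = 1.60074
log2(1.60074) = 0.6787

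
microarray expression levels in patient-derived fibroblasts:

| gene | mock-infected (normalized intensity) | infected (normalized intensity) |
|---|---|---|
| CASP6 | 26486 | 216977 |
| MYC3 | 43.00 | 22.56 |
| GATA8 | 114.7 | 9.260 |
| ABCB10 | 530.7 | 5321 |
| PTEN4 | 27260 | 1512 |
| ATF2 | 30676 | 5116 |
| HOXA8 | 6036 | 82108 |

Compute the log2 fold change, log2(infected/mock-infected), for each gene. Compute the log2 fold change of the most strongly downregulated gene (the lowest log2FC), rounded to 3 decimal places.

log2(216977/26486) = 3.034  (CASP6)
log2(22.56/43.00) = -0.931  (MYC3)
log2(9.260/114.7) = -3.631  (GATA8)
log2(5321/530.7) = 3.326  (ABCB10)
log2(1512/27260) = -4.172  (PTEN4)
log2(5116/30676) = -2.584  (ATF2)
log2(82108/6036) = 3.766  (HOXA8)
PTEN4 is most strongly downregulated.

-4.172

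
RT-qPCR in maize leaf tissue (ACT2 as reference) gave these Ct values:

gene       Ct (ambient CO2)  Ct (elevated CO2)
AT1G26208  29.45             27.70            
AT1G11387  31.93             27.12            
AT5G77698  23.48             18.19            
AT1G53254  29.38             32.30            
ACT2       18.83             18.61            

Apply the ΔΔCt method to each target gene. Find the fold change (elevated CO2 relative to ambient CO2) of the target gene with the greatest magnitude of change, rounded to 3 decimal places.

AT1G26208: ΔΔCt = (27.70−18.61) − (29.45−18.83) = 9.09 − 10.62 = -1.53; fold change = 2^1.53 = 2.888
AT1G11387: ΔΔCt = (27.12−18.61) − (31.93−18.83) = 8.51 − 13.10 = -4.59; fold change = 2^4.59 = 24.084
AT5G77698: ΔΔCt = (18.19−18.61) − (23.48−18.83) = -0.42 − 4.65 = -5.07; fold change = 2^5.07 = 33.591
AT1G53254: ΔΔCt = (32.30−18.61) − (29.38−18.83) = 13.69 − 10.55 = 3.14; fold change = 2^-3.14 = 0.113
AT5G77698 has the largest |ΔΔCt| = 5.07.

33.591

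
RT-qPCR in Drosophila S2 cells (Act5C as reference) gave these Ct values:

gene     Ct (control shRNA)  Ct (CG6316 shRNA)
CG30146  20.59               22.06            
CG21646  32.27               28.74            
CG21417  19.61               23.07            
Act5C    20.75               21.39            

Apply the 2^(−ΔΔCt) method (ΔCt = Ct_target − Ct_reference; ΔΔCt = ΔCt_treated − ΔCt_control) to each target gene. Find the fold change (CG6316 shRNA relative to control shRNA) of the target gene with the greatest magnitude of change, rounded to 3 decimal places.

CG30146: ΔΔCt = (22.06−21.39) − (20.59−20.75) = 0.67 − (-0.16) = 0.83; fold change = 2^-0.83 = 0.563
CG21646: ΔΔCt = (28.74−21.39) − (32.27−20.75) = 7.35 − 11.52 = -4.17; fold change = 2^4.17 = 18.001
CG21417: ΔΔCt = (23.07−21.39) − (19.61−20.75) = 1.68 − (-1.14) = 2.82; fold change = 2^-2.82 = 0.142
CG21646 has the largest |ΔΔCt| = 4.17.

18.001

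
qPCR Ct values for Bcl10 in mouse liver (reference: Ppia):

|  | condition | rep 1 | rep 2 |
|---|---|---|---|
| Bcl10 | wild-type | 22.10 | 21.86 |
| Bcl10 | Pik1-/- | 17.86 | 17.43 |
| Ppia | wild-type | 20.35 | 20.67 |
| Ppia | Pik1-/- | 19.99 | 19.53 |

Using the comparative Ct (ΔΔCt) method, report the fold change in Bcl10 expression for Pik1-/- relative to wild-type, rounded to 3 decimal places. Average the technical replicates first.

12.000

Mean Ct: Bcl10 wild-type 21.980; Bcl10 Pik1-/- 17.645; Ppia wild-type 20.510; Ppia Pik1-/- 19.760
ΔCt(wild-type) = 21.980 − 20.510 = 1.470
ΔCt(Pik1-/-) = 17.645 − 19.760 = -2.115
ΔΔCt = -2.115 − 1.470 = -3.585
Fold change = 2^(−(-3.585)) = 2^3.585 = 12.0003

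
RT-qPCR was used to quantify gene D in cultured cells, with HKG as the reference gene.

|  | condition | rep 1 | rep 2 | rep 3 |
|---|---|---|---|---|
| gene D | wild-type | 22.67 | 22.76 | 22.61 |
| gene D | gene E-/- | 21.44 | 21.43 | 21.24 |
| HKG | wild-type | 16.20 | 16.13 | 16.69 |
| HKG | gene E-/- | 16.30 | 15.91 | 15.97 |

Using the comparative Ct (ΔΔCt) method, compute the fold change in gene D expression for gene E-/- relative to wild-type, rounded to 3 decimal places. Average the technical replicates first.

2.042

Mean Ct: gene D wild-type 22.680; gene D gene E-/- 21.370; HKG wild-type 16.340; HKG gene E-/- 16.060
ΔCt(wild-type) = 22.680 − 16.340 = 6.340
ΔCt(gene E-/-) = 21.370 − 16.060 = 5.310
ΔΔCt = 5.310 − 6.340 = -1.030
Fold change = 2^(−(-1.030)) = 2^1.030 = 2.0420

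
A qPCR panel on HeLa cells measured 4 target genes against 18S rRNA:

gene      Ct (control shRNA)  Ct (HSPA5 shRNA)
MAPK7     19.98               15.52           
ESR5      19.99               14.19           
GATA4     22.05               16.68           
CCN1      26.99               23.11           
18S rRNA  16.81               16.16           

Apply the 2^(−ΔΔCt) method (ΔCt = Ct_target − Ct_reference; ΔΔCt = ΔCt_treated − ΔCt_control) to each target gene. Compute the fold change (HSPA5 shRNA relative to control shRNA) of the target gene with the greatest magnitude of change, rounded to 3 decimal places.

MAPK7: ΔΔCt = (15.52−16.16) − (19.98−16.81) = -0.64 − 3.17 = -3.81; fold change = 2^3.81 = 14.026
ESR5: ΔΔCt = (14.19−16.16) − (19.99−16.81) = -1.97 − 3.18 = -5.15; fold change = 2^5.15 = 35.506
GATA4: ΔΔCt = (16.68−16.16) − (22.05−16.81) = 0.52 − 5.24 = -4.72; fold change = 2^4.72 = 26.355
CCN1: ΔΔCt = (23.11−16.16) − (26.99−16.81) = 6.95 − 10.18 = -3.23; fold change = 2^3.23 = 9.383
ESR5 has the largest |ΔΔCt| = 5.15.

35.506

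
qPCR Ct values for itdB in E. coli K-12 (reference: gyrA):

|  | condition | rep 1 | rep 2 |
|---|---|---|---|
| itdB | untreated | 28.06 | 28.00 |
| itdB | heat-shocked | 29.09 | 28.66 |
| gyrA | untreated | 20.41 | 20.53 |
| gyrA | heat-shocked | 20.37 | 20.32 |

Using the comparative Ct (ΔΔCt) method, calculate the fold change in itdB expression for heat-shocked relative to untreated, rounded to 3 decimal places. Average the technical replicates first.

0.511

Mean Ct: itdB untreated 28.030; itdB heat-shocked 28.875; gyrA untreated 20.470; gyrA heat-shocked 20.345
ΔCt(untreated) = 28.030 − 20.470 = 7.560
ΔCt(heat-shocked) = 28.875 − 20.345 = 8.530
ΔΔCt = 8.530 − 7.560 = 0.970
Fold change = 2^(−0.970) = 0.5105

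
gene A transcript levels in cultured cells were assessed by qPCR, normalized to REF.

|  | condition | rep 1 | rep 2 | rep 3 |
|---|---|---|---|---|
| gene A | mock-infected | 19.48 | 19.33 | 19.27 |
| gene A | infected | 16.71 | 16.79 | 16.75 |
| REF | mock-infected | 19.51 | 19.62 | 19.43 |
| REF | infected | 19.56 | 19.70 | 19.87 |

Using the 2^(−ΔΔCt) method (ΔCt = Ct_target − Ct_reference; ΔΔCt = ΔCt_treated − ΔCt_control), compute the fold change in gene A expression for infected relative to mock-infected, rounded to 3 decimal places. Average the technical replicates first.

6.964

Mean Ct: gene A mock-infected 19.360; gene A infected 16.750; REF mock-infected 19.520; REF infected 19.710
ΔCt(mock-infected) = 19.360 − 19.520 = -0.160
ΔCt(infected) = 16.750 − 19.710 = -2.960
ΔΔCt = -2.960 − (-0.160) = -2.800
Fold change = 2^(−(-2.800)) = 2^2.800 = 6.9644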